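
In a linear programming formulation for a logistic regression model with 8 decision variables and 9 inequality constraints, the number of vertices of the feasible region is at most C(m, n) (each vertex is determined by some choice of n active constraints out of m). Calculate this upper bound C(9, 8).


Each vertex corresponds to some choice of n active constraints out of m, so the number of vertices is at most C(m, n) = m! / (n!(m-n)!).
m = 9, n = 8
Numerator: 9 * 8 * 7 * 6 * 5 * 4 * 3 * 2
Denominator: 8! = 40320
C(9, 8) = 9


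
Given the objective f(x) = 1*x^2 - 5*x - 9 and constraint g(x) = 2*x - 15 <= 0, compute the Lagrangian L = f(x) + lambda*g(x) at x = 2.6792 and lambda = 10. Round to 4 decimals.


Step 1: Evaluate f(x).
f(2.6792) = 1*2.6792^2 - 5*2.6792 - 9 = -15.2179
Step 2: Evaluate g(x).
g(2.6792) = 2*2.6792 - 15 = -9.6416
Step 3: Compute Lagrangian.
L = -15.2179 + 10*-9.6416 = -111.6339


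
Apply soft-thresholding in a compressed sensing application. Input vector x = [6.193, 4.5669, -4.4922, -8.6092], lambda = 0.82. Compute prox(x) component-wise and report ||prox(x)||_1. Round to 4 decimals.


Soft-thresholding with lambda = 0.82:
prox(6.193) = sign(6.193)*max(|6.193| - 0.82, 0) = 5.373
prox(4.5669) = sign(4.5669)*max(|4.5669| - 0.82, 0) = 3.7469
prox(-4.4922) = sign(-4.4922)*max(|-4.4922| - 0.82, 0) = -3.6722
prox(-8.6092) = sign(-8.6092)*max(|-8.6092| - 0.82, 0) = -7.7892
prox(x) = [5.373, 3.7469, -3.6722, -7.7892]
||prox(x)||_1 = 5.373 + 3.7469 + 3.6722 + 7.7892 = 20.5813


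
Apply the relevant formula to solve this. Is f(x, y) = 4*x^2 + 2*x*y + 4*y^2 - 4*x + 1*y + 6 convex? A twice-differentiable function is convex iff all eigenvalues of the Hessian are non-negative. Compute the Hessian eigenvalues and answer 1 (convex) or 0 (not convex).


The Hessian of f(x,y) = 4*x^2 + 2*x*y + 4*y^2 - 4*x + 1*y + 6 is:
H = [[8, 2], [2, 8]]
Trace = 8 + 8 = 16
Determinant = 8*8 - (2)^2 = 60
Discriminant = (16)^2 - 4*60 = 16.0
Eigenvalues: lambda_1 = 6.0, lambda_2 = 10.0
The function is convex.

1


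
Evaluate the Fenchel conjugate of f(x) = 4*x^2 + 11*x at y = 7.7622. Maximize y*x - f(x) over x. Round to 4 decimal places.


f*(y) = sup_x {y*x - a*x^2 - b*x} = sup_x {(y-b)*x - a*x^2}
FOC: (y - b) - 2a*x = 0 => x* = (y - b)/(2a)
x* = (7.7622 - 11)/(2*4) = -0.4047
f*(7.7622) = (y-b)^2/(4a) = (7.7622 - 11)^2/(4*4)
= 10.4833/16 = 0.6552


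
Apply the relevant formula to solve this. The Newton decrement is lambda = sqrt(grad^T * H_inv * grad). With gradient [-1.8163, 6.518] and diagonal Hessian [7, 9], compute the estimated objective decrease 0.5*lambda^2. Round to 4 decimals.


Step 1: H is diagonal, so H^(-1) * g = [-0.2595, 0.7242].
Step 2: g^T H^(-1) g = sum_i g_i^2 / H_ii
  = (-1.8163)^2/7 + (6.518)^2/9
  = 0.4713 + 4.7205 = 5.1918
Step 3: Objective decrease = 0.5 * g^T H^(-1) g = 2.5959


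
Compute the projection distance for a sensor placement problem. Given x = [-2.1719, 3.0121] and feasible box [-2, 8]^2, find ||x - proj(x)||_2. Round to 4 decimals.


Project each component onto [-2, 8].
clip(-2.1719) = -2.0, clip(3.0121) = 3.0121
Projection = [-2.0, 3.0121]
Squared diffs: [0.0295, 0.0]
Distance = sqrt(0.0295) = 0.1719


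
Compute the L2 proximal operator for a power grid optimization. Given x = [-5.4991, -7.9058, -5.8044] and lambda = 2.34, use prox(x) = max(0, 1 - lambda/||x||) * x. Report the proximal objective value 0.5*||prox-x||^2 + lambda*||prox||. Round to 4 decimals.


Step 1: Compute ||x||.
||x|| = 11.2442
Step 2: Compute scaling factor.
scale = max(0, 1 - 2.34/11.2442) = 0.7919
Step 3: prox(x) = [-4.3547, -6.2606, -4.5965]
||prox(x)|| = 8.9042
Step 4: Proximal objective.
0.5*||prox-x||^2 = 2.7378
lambda*||prox|| = 20.8358
Total = 23.5737


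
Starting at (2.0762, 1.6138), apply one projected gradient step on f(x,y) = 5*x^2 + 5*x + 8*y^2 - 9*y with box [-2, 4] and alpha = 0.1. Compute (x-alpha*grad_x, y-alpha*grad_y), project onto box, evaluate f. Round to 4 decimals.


Step 1: Compute gradient at (2.0762, 1.6138).
grad_x = 2*5*2.0762 + 5 = 25.762
grad_y = 2*8*1.6138 - 9 = 16.8208
Step 2: Gradient step.
x_raw = 2.0762 - 0.1*25.762 = -0.5
y_raw = 1.6138 - 0.1*16.8208 = -0.0683
Step 3: Project onto [-2, 4].
x_proj = clip(-0.5) = -0.5
y_proj = clip(-0.0683) = -0.0683
Step 4: Evaluate f.
f(-0.5, -0.0683) = -0.5982


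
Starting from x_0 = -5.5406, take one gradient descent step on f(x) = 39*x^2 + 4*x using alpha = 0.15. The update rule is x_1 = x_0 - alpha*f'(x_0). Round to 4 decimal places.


We compute the gradient at x_0 and apply the update.
f'(x) = 78*x + 4
f'(-5.5406) = 78*-5.5406 + 4 = -428.1668
x_1 = -5.5406 - 0.15*-428.1668 = 58.6844


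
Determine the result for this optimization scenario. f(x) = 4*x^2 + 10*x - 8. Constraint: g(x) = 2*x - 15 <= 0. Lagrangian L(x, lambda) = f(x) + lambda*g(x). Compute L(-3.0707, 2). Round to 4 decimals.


Step 1: Evaluate f(x).
f(-3.0707) = 4*(-3.0707)^2 + 10*(-3.0707) - 8 = -0.9902
Step 2: Evaluate g(x).
g(-3.0707) = 2*-3.0707 - 15 = -21.1414
Step 3: Compute Lagrangian.
L = -0.9902 + 2*-21.1414 = -43.273


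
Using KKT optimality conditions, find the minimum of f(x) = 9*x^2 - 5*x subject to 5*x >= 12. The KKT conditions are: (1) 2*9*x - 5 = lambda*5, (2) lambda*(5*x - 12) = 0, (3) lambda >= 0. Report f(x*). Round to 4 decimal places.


Step 1: Try lambda = 0 (constraint inactive).
x_unc = 5/(2*9) = 0.2778
Check: 5*0.2778 = 1.389 < 12 -- violated!
Step 2: Constraint must be active: 5*x = 12
x* = 12/5 = 2.4
lambda = (2*9*2.4 - 5)/5 = 7.64
Step 3: Compute optimal value.
f(x*) = 9*2.4^2 - 5*2.4 = 39.84


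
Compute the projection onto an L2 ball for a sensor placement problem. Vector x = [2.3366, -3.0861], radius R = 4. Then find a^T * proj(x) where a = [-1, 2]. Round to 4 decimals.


Step 1: Compute ||x|| (intermediates to 6 decimals).
||x|| = sqrt(2.3366^2 + (-3.0861)^2) = 3.87088
Step 2: Project.
Since ||x|| <= R, proj = x (no scaling needed).
proj(x) = [2.3366, -3.0861]
Step 3: Dot product.
a^T * proj(x) = -1*2.3366 + 2*(-3.0861) = -8.5088


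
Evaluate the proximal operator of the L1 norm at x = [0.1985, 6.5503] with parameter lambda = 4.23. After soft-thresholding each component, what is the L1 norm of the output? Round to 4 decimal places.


Soft-thresholding with lambda = 4.23:
prox(0.1985) = sign(0.1985)*max(|0.1985| - 4.23, 0) = 0.0
prox(6.5503) = sign(6.5503)*max(|6.5503| - 4.23, 0) = 2.3203
prox(x) = [0.0, 2.3203]
||prox(x)||_1 = 0.0 + 2.3203 = 2.3203


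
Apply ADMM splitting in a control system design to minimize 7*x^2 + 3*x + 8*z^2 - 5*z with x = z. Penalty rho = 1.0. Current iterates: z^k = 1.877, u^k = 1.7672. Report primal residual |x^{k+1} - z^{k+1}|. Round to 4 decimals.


ADMM iteration with rho = 1.0, z^k = 1.877, u^k = 1.7672
Step 1: x-update.
Minimize 7*x^2 + 3*x + (1.0/2)*(x - 1.877 + 1.7672)^2
FOC: (2*7 + 1.0)*x = -3 + 1.0*(1.877 - 1.7672)
x^{k+1} = -0.1927
Step 2: z-update.
Minimize 8*z^2 - 5*z + (1.0/2)*(-0.1927 - z + 1.7672)^2
FOC: (2*8 + 1.0)*z = 5 + 1.0*(-0.1927 + 1.7672)
z^{k+1} = 0.3867
Step 3: u-update.
u^{k+1} = 1.7672 - 0.1927 - 0.3867 = 1.1878
Step 4: Primal residual = |-0.1927 - 0.3867| = 0.5794


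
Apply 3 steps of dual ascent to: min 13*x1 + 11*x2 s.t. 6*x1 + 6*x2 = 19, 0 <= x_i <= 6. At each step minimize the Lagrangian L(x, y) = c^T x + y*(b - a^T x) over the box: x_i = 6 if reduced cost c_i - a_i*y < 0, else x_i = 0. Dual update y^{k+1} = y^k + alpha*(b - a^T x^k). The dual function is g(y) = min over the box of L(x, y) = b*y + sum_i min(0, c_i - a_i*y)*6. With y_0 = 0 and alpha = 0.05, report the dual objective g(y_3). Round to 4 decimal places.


Dual ascent for LP: min 13*x1 + 11*x2, 6*x1 + 6*x2 = 19, 0 <= x_i <= 6
Step 1: y^k = 0.0, reduced costs: (13.0, 11.0)
  x^k = (0.0, 0.0), subgradient = b - a^T x = 19.0
  y^{k+1} = 0.0 + 0.05*19.0 = 0.95
Step 2: y^k = 0.95, reduced costs: (7.3, 5.3)
  x^k = (0.0, 0.0), subgradient = b - a^T x = 19.0
  y^{k+1} = 0.95 + 0.05*19.0 = 1.9
Step 3: y^k = 1.9, reduced costs: (1.6, -0.4)
  x^k = (0.0, 6.0), subgradient = b - a^T x = -17.0
  y^{k+1} = 1.9 + 0.05*-17.0 = 1.05
Dual objective at y_3 = 1.05: reduced costs (6.7, 4.7), box minimizer x = (0.0, 0.0)
g(y_3) = b*y + (c1 - a1*y)*x1 + (c2 - a2*y)*x2 = 19*1.05 + 6.7*0.0 + 4.7*0.0 = 19.95 + 0.0 + 0.0 = 19.95


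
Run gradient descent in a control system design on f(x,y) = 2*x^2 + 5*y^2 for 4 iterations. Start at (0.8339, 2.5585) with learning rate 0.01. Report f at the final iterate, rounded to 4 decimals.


Gradient descent on f(x,y) = 2*x^2 + 5*y^2.
Starting point: (0.8339, 2.5585), alpha = 0.01
Step 1: grad_x = 2*2*0.8339 = 3.3356, grad_y = 2*5*2.5585 = 25.585
  x_1 = 0.8339 - 0.01*3.3356 = 0.8005
  y_1 = 2.5585 - 0.01*25.585 = 2.3027
Step 2: grad_x = 2*2*0.8005 = 3.2022, grad_y = 2*5*2.3027 = 23.0265
  x_2 = 0.8005 - 0.01*3.2022 = 0.7685
  y_2 = 2.3027 - 0.01*23.0265 = 2.0724
Step 3: grad_x = 2*2*0.7685 = 3.0741, grad_y = 2*5*2.0724 = 20.7239
  x_3 = 0.7685 - 0.01*3.0741 = 0.7378
  y_3 = 2.0724 - 0.01*20.7239 = 1.8651
Step 4: grad_x = 2*2*0.7378 = 2.9511, grad_y = 2*5*1.8651 = 18.6515
  x_4 = 0.7378 - 0.01*2.9511 = 0.7083
  y_4 = 1.8651 - 0.01*18.6515 = 1.6786
f(0.7083, 1.6786) = 2*0.7083^2 + 5*1.6786^2 = 15.0923


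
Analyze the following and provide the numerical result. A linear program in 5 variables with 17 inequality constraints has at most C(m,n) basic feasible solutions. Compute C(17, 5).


Each vertex corresponds to some choice of n active constraints out of m, so the number of vertices is at most C(m, n) = m! / (n!(m-n)!).
m = 17, n = 5
Numerator: 17 * 16 * 15 * 14 * 13
Denominator: 5! = 120
C(17, 5) = 6188


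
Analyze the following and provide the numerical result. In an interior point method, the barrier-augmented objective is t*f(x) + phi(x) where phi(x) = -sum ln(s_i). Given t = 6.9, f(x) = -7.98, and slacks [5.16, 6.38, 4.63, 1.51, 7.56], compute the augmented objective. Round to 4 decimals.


Step 1: Compute log-barrier.
ln values: [1.6409, 1.8532, 1.5326, 0.4121, 2.0229]
phi = -(1.6409 + 1.8532 + 1.5326 + 0.4121 + 2.0229) = -7.4616
Step 2: Compute augmented objective.
t*f(x) = 6.9*-7.98 = -55.062
Total = -55.062 - 7.4616 = -62.5236


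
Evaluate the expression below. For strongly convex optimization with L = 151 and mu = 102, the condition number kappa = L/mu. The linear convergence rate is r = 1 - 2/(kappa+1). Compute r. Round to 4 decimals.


Step 1: Compute the condition number.
kappa = L/mu = 151/102 = 1.4804
Step 2: Compute the convergence rate.
r = 1 - 2/(kappa + 1) = 1 - 2*mu/(L + mu) = (L - mu)/(L + mu) = 49/253 = 0.1937


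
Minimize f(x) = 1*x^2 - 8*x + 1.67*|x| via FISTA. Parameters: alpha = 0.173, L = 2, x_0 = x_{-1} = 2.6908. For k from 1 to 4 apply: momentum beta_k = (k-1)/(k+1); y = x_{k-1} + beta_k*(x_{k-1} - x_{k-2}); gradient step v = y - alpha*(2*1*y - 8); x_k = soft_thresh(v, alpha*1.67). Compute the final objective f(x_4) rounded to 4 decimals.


FISTA on f(x) = 1*x^2 - 8*x + 1.67*|x|
L = 2, alpha = 0.173
Iteration 1: beta = 0.0, y = 2.6908 + 0.0*(2.6908 - 2.6908) = 2.6908
  grad(y) = -2.6184, v = y - alpha*grad = 3.1438
  prox(v) = soft_thresh(3.1438, 0.2889) = 2.8549
Iteration 2: beta = 0.3333, y = 2.8549 + 0.3333*(2.8549 - 2.6908) = 2.9096
  grad(y) = -2.1809, v = y - alpha*grad = 3.2869
  prox(v) = soft_thresh(3.2869, 0.2889) = 2.9979
Iteration 3: beta = 0.5, y = 2.9979 + 0.5*(2.9979 - 2.8549) = 3.0695
  grad(y) = -1.861, v = y - alpha*grad = 3.3914
  prox(v) = soft_thresh(3.3914, 0.2889) = 3.1025
Iteration 4: beta = 0.6, y = 3.1025 + 0.6*(3.1025 - 2.9979) = 3.1653
  grad(y) = -1.6694, v = y - alpha*grad = 3.4541
  prox(v) = soft_thresh(3.4541, 0.2889) = 3.1652
f(x_4) = 1*3.1652^2 - 8*3.1652 + 1.67*|3.1652| = -10.0172


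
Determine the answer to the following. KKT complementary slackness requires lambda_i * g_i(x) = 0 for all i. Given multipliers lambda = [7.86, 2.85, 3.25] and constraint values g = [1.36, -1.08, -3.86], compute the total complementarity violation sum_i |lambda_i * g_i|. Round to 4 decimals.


KKT complementary slackness check:
lambda_1 * g_1 = 7.86 * 1.36 = 10.6896
lambda_2 * g_2 = 2.85 * -1.08 = -3.078
lambda_3 * g_3 = 3.25 * -3.86 = -12.545
Total violation = 10.6896 + 3.078 + 12.545 = 26.3126


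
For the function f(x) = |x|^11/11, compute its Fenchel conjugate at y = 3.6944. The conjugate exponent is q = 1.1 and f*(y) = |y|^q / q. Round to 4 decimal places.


The conjugate exponent q satisfies 1/p + 1/q = 1.
p = 11, so q = 11/(11 - 1) = 1.1
|y|^q = 3.6944^1.1 = 4.2102
f*(3.6944) = 4.2102 / 1.1 = 3.8274


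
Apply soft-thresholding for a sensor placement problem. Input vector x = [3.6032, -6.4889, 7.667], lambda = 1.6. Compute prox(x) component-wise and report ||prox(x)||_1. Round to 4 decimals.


Soft-thresholding with lambda = 1.6:
prox(3.6032) = sign(3.6032)*max(|3.6032| - 1.6, 0) = 2.0032
prox(-6.4889) = sign(-6.4889)*max(|-6.4889| - 1.6, 0) = -4.8889
prox(7.667) = sign(7.667)*max(|7.667| - 1.6, 0) = 6.067
prox(x) = [2.0032, -4.8889, 6.067]
||prox(x)||_1 = 2.0032 + 4.8889 + 6.067 = 12.9591


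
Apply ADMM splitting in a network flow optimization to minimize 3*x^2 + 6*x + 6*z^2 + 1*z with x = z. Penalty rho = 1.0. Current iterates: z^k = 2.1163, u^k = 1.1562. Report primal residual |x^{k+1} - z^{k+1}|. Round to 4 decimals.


ADMM iteration with rho = 1.0, z^k = 2.1163, u^k = 1.1562
Step 1: x-update.
Minimize 3*x^2 + 6*x + (1.0/2)*(x - 2.1163 + 1.1562)^2
FOC: (2*3 + 1.0)*x = -6 + 1.0*(2.1163 - 1.1562)
x^{k+1} = -0.72
Step 2: z-update.
Minimize 6*z^2 + 1*z + (1.0/2)*(-0.72 - z + 1.1562)^2
FOC: (2*6 + 1.0)*z = -1 + 1.0*(-0.72 + 1.1562)
z^{k+1} = -0.0434
Step 3: u-update.
u^{k+1} = 1.1562 - 0.72 + 0.0434 = 0.4796
Step 4: Primal residual = |-0.72 + 0.0434| = 0.6766


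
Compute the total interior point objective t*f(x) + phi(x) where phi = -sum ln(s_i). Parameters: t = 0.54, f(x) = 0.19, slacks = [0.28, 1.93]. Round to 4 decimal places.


Step 1: Compute log-barrier.
ln values: [-1.273, 0.6575]
phi = -(-1.273 + 0.6575) = 0.6154
Step 2: Compute augmented objective.
t*f(x) = 0.54*0.19 = 0.1026
Total = 0.1026 + 0.6154 = 0.718


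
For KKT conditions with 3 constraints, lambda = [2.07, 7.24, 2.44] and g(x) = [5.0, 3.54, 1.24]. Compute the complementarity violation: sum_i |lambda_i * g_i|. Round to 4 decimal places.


KKT complementary slackness check:
lambda_1 * g_1 = 2.07 * 5.0 = 10.35
lambda_2 * g_2 = 7.24 * 3.54 = 25.6296
lambda_3 * g_3 = 2.44 * 1.24 = 3.0256
Total violation = 10.35 + 25.6296 + 3.0256 = 39.0052


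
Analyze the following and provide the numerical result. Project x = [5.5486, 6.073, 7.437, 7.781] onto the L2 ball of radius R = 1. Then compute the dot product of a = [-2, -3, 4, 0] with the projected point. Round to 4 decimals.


Step 1: Compute ||x|| (intermediates to 6 decimals).
||x|| = sqrt(5.5486^2 + 6.073^2 + 7.437^2 + 7.781^2) = 13.547
Step 2: Project.
Since ||x|| > R, scale = R/||x|| = 1/13.547 = 0.073817, proj(x) = scale * x
proj(x) = [0.409581, 0.448291, 0.548977, 0.57437]
Step 3: Dot product.
a^T * proj(x) = -2*0.409581 - 3*0.448291 + 4*0.548977 + 0*0.57437 = 0.0319


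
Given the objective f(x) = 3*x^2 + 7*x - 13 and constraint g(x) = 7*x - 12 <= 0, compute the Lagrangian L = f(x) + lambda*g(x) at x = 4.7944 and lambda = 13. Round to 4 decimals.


Step 1: Evaluate f(x).
f(4.7944) = 3*4.7944^2 + 7*4.7944 - 13 = 89.5196
Step 2: Evaluate g(x).
g(4.7944) = 7*4.7944 - 12 = 21.5608
Step 3: Compute Lagrangian.
L = 89.5196 + 13*21.5608 = 369.81


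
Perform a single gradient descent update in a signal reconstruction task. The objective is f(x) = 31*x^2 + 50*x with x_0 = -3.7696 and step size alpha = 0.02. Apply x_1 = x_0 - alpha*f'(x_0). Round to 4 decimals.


We compute the gradient at x_0 and apply the update.
f'(x) = 62*x + 50
f'(-3.7696) = 62*-3.7696 + 50 = -183.7152
x_1 = -3.7696 - 0.02*-183.7152 = -0.0953


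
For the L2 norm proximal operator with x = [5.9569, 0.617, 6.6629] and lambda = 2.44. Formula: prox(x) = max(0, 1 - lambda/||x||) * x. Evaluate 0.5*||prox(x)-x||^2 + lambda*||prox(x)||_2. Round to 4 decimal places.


Step 1: Compute ||x||.
||x|| = 8.9588
Step 2: Compute scaling factor.
scale = max(0, 1 - 2.44/8.9588) = 0.7276
Step 3: prox(x) = [4.3345, 0.449, 4.8482]
||prox(x)|| = 6.5188
Step 4: Proximal objective.
0.5*||prox-x||^2 = 2.9768
lambda*||prox|| = 15.9059
Total = 18.8826


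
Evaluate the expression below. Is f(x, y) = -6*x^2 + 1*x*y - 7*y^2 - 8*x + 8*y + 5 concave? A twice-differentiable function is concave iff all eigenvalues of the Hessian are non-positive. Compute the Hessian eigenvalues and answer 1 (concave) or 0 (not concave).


The Hessian of f(x,y) = -6*x^2 + 1*x*y - 7*y^2 - 8*x + 8*y + 5 is:
H = [[-12, 1], [1, -14]]
Trace = -12 - 14 = -26
Determinant = -12*-14 - (1)^2 = 167
Discriminant = (-26)^2 - 4*167 = 8.0
Eigenvalues: lambda_1 = -14.4142, lambda_2 = -11.5858
The function is concave.

1


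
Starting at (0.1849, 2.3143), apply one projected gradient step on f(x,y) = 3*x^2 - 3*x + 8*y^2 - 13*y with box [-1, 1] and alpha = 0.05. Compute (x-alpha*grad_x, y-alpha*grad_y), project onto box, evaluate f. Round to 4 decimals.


Step 1: Compute gradient at (0.1849, 2.3143).
grad_x = 2*3*0.1849 - 3 = -1.8906
grad_y = 2*8*2.3143 - 13 = 24.0288
Step 2: Gradient step.
x_raw = 0.1849 - 0.05*-1.8906 = 0.2794
y_raw = 2.3143 - 0.05*24.0288 = 1.1129
Step 3: Project onto [-1, 1].
x_proj = clip(0.2794) = 0.2794
y_proj = clip(1.1129) = 1.0
Step 4: Evaluate f.
f(0.2794, 1.0) = -5.604


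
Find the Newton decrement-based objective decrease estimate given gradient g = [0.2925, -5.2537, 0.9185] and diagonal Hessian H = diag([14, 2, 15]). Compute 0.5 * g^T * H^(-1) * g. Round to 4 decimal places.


Step 1: H is diagonal, so H^(-1) * g = [0.0209, -2.6269, 0.0612].
Step 2: g^T H^(-1) g = sum_i g_i^2 / H_ii
  = (0.2925)^2/14 + (-5.2537)^2/2 + (0.9185)^2/15
  = 0.0061 + 13.8007 + 0.0562 = 13.863
Step 3: Objective decrease = 0.5 * g^T H^(-1) g = 6.9315


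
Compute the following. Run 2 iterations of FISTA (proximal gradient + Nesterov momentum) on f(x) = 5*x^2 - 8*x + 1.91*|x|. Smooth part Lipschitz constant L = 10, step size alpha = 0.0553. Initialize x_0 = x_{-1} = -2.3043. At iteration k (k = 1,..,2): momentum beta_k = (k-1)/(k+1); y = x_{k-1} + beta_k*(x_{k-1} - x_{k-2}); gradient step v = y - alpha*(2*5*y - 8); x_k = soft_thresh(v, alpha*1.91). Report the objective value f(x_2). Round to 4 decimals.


FISTA on f(x) = 5*x^2 - 8*x + 1.91*|x|
L = 10, alpha = 0.0553
Iteration 1: beta = 0.0, y = -2.3043 + 0.0*(-2.3043 + 2.3043) = -2.3043
  grad(y) = -31.043, v = y - alpha*grad = -0.5876
  prox(v) = soft_thresh(-0.5876, 0.1056) = -0.482
Iteration 2: beta = 0.3333, y = -0.482 + 0.3333*(-0.482 + 2.3043) = 0.1254
  grad(y) = -6.7457, v = y - alpha*grad = 0.4985
  prox(v) = soft_thresh(0.4985, 0.1056) = 0.3928
f(x_2) = 5*0.3928^2 - 8*0.3928 + 1.91*|0.3928| = -1.6208


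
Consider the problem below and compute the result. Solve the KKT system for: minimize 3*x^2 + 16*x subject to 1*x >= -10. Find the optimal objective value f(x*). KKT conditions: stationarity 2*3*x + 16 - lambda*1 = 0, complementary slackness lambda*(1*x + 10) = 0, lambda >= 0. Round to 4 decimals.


Step 1: Try lambda = 0 (constraint inactive).
Stationarity: 2*3*x + 16 = 0
x* = -16/(2*3) = -8/3 = -2.6667 (rounded; the exact value -8/3 is used below)
Check constraint: 1*-2.6667 = -2.6667 >= -10 -- satisfied.
Step 2: Compute optimal value.
f(x*) = 3*(-8/3)^2 + 16*(-8/3) = -21.3333


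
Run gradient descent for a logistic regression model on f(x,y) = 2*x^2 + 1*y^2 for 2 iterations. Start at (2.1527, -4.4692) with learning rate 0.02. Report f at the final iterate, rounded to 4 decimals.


Gradient descent on f(x,y) = 2*x^2 + 1*y^2.
Starting point: (2.1527, -4.4692), alpha = 0.02
Step 1: grad_x = 2*2*2.1527 = 8.6108, grad_y = 2*1*-4.4692 = -8.9384
  x_1 = 2.1527 - 0.02*8.6108 = 1.9805
  y_1 = -4.4692 - 0.02*-8.9384 = -4.2904
Step 2: grad_x = 2*2*1.9805 = 7.9219, grad_y = 2*1*-4.2904 = -8.5809
  x_2 = 1.9805 - 0.02*7.9219 = 1.822
  y_2 = -4.2904 - 0.02*-8.5809 = -4.1188
f(1.822, -4.1188) = 2*1.822^2 + 1*(-4.1188)^2 = 23.6043


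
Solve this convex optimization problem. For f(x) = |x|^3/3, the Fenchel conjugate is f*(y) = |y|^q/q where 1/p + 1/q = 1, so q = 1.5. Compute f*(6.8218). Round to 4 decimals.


The conjugate exponent q satisfies 1/p + 1/q = 1.
p = 3, so q = 3/(3 - 1) = 1.5
|y|^q = 6.8218^1.5 = 17.8176
f*(6.8218) = 17.8176 / 1.5 = 11.8784


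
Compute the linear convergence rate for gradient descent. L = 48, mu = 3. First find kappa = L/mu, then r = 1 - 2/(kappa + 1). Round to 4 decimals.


Step 1: Compute the condition number.
kappa = L/mu = 48/3 = 16.0
Step 2: Compute the convergence rate.
r = 1 - 2/(kappa + 1) = 1 - 2*mu/(L + mu) = (L - mu)/(L + mu) = 45/51 = 0.8824


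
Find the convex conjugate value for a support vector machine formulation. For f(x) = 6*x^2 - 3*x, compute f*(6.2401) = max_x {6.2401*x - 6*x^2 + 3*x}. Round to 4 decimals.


f*(y) = sup_x {y*x - a*x^2 - b*x} = sup_x {(y-b)*x - a*x^2}
FOC: (y - b) - 2a*x = 0 => x* = (y - b)/(2a)
x* = (6.2401 + 3)/(2*6) = 0.77
f*(6.2401) = (y-b)^2/(4a) = (6.2401 + 3)^2/(4*6)
= 85.3794/24 = 3.5575


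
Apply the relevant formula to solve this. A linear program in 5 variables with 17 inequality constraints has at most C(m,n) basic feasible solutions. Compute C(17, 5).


Each vertex corresponds to some choice of n active constraints out of m, so the number of vertices is at most C(m, n) = m! / (n!(m-n)!).
m = 17, n = 5
Numerator: 17 * 16 * 15 * 14 * 13
Denominator: 5! = 120
C(17, 5) = 6188


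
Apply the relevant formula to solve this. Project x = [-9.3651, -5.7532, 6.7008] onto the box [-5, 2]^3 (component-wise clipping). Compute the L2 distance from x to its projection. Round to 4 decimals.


Project each component onto [-5, 2].
clip(-9.3651) = -5.0, clip(-5.7532) = -5.0, clip(6.7008) = 2.0
Projection = [-5.0, -5.0, 2.0]
Squared diffs: [19.0541, 0.5673, 22.0975]
Distance = sqrt(41.7189) = 6.459


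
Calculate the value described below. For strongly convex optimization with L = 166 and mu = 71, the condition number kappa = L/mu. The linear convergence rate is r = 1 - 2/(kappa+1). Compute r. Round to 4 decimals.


Step 1: Compute the condition number.
kappa = L/mu = 166/71 = 2.338
Step 2: Compute the convergence rate.
r = 1 - 2/(kappa + 1) = 1 - 2*mu/(L + mu) = (L - mu)/(L + mu) = 95/237 = 0.4008


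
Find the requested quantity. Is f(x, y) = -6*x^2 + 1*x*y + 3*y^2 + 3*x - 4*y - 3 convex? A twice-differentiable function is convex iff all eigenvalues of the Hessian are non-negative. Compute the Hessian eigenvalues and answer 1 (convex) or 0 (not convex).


The Hessian of f(x,y) = -6*x^2 + 1*x*y + 3*y^2 + 3*x - 4*y - 3 is:
H = [[-12, 1], [1, 6]]
Trace = -12 + 6 = -6
Determinant = -12*6 - (1)^2 = -73
Discriminant = (-6)^2 - 4*-73 = 328.0
Eigenvalues: lambda_1 = -12.0554, lambda_2 = 6.0554
The function is not convex.

0


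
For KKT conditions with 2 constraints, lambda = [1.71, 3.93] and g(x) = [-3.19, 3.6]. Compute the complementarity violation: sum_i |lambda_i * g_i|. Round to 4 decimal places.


KKT complementary slackness check:
lambda_1 * g_1 = 1.71 * -3.19 = -5.4549
lambda_2 * g_2 = 3.93 * 3.6 = 14.148
Total violation = 5.4549 + 14.148 = 19.6029


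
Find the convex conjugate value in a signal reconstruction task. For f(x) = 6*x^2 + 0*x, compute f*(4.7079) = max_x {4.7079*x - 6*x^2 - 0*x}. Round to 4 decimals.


f*(y) = sup_x {y*x - a*x^2 - b*x} = sup_x {(y-b)*x - a*x^2}
FOC: (y - b) - 2a*x = 0 => x* = (y - b)/(2a)
x* = (4.7079 - 0)/(2*6) = 0.3923
f*(4.7079) = (y-b)^2/(4a) = (4.7079 - 0)^2/(4*6)
= 22.1643/24 = 0.9235


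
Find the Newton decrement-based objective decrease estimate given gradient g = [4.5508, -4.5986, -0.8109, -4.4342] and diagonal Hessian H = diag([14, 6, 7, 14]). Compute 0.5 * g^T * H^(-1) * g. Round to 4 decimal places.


Step 1: H is diagonal, so H^(-1) * g = [0.3251, -0.7664, -0.1158, -0.3167].
Step 2: g^T H^(-1) g = sum_i g_i^2 / H_ii
  = (4.5508)^2/14 + (-4.5986)^2/6 + (-0.8109)^2/7 + (-4.4342)^2/14
  = 1.4793 + 3.5245 + 0.0939 + 1.4044 = 6.5022
Step 3: Objective decrease = 0.5 * g^T H^(-1) g = 3.2511


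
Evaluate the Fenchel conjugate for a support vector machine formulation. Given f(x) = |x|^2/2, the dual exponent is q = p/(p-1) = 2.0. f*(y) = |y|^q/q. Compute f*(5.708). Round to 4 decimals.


The conjugate exponent q satisfies 1/p + 1/q = 1.
p = 2, so q = 2/(2 - 1) = 2.0
|y|^q = 5.708^2.0 = 32.5813
f*(5.708) = 32.5813 / 2.0 = 16.2906


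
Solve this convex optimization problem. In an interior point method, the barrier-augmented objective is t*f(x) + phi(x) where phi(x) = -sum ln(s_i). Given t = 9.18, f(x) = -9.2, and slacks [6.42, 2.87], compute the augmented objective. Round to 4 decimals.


Step 1: Compute log-barrier.
ln values: [1.8594, 1.0543]
phi = -(1.8594 + 1.0543) = -2.9137
Step 2: Compute augmented objective.
t*f(x) = 9.18*-9.2 = -84.456
Total = -84.456 - 2.9137 = -87.3697


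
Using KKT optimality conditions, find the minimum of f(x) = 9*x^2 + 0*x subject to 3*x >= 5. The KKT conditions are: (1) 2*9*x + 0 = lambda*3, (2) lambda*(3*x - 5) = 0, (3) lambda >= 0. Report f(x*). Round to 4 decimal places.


Step 1: Try lambda = 0 (constraint inactive).
x_unc = 0/(2*9) = 0.0
Check: 3*0.0 = 0.0 < 5 -- violated!
Step 2: Constraint must be active: 3*x = 5
x* = 5/3 = 1.6667 (rounded; the exact value 5/3 is used below)
lambda = (2*9*(5/3) + 0)/3 = 10.0
Step 3: Compute optimal value.
f(x*) = 9*(5/3)^2 + 0*(5/3) = 25.0


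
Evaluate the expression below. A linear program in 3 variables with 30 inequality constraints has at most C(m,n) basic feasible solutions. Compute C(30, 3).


Each vertex corresponds to some choice of n active constraints out of m, so the number of vertices is at most C(m, n) = m! / (n!(m-n)!).
m = 30, n = 3
Numerator: 30 * 29 * 28
Denominator: 3! = 6
C(30, 3) = 4060


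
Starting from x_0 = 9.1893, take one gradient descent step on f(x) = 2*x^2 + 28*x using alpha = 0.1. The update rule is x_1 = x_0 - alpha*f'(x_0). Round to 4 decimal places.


We compute the gradient at x_0 and apply the update.
f'(x) = 4*x + 28
f'(9.1893) = 4*9.1893 + 28 = 64.7572
x_1 = 9.1893 - 0.1*64.7572 = 2.7136


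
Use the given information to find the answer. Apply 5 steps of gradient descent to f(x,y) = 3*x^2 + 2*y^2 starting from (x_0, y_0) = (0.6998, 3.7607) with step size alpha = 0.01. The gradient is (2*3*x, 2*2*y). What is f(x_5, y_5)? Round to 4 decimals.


Gradient descent on f(x,y) = 3*x^2 + 2*y^2.
Starting point: (0.6998, 3.7607), alpha = 0.01
Step 1: grad_x = 2*3*0.6998 = 4.1988, grad_y = 2*2*3.7607 = 15.0428
  x_1 = 0.6998 - 0.01*4.1988 = 0.6578
  y_1 = 3.7607 - 0.01*15.0428 = 3.6103
Step 2: grad_x = 2*3*0.6578 = 3.9469, grad_y = 2*2*3.6103 = 14.4411
  x_2 = 0.6578 - 0.01*3.9469 = 0.6183
  y_2 = 3.6103 - 0.01*14.4411 = 3.4659
Step 3: grad_x = 2*3*0.6183 = 3.7101, grad_y = 2*2*3.4659 = 13.8634
  x_3 = 0.6183 - 0.01*3.7101 = 0.5812
  y_3 = 3.4659 - 0.01*13.8634 = 3.3272
Step 4: grad_x = 2*3*0.5812 = 3.4875, grad_y = 2*2*3.3272 = 13.3089
  x_4 = 0.5812 - 0.01*3.4875 = 0.5464
  y_4 = 3.3272 - 0.01*13.3089 = 3.1941
Step 5: grad_x = 2*3*0.5464 = 3.2782, grad_y = 2*2*3.1941 = 12.7766
  x_5 = 0.5464 - 0.01*3.2782 = 0.5136
  y_5 = 3.1941 - 0.01*12.7766 = 3.0664
f(0.5136, 3.0664) = 3*0.5136^2 + 2*3.0664^2 = 19.5966


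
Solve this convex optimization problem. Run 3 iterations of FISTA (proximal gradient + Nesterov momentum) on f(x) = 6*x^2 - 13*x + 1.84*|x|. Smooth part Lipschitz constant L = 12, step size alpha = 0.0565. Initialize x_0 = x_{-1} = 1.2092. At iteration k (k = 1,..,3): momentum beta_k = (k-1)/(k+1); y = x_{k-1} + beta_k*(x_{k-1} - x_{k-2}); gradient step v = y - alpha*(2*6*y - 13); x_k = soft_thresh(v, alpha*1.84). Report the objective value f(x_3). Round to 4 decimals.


FISTA on f(x) = 6*x^2 - 13*x + 1.84*|x|
L = 12, alpha = 0.0565
Iteration 1: beta = 0.0, y = 1.2092 + 0.0*(1.2092 - 1.2092) = 1.2092
  grad(y) = 1.5104, v = y - alpha*grad = 1.1239
  prox(v) = soft_thresh(1.1239, 0.104) = 1.0199
Iteration 2: beta = 0.3333, y = 1.0199 + 0.3333*(1.0199 - 1.2092) = 0.9568
  grad(y) = -1.5184, v = y - alpha*grad = 1.0426
  prox(v) = soft_thresh(1.0426, 0.104) = 0.9386
Iteration 3: beta = 0.5, y = 0.9386 + 0.5*(0.9386 - 1.0199) = 0.898
  grad(y) = -2.2241, v = y - alpha*grad = 1.0237
  prox(v) = soft_thresh(1.0237, 0.104) = 0.9197
f(x_3) = 6*0.9197^2 - 13*0.9197 + 1.84*|0.9197| = -5.1888


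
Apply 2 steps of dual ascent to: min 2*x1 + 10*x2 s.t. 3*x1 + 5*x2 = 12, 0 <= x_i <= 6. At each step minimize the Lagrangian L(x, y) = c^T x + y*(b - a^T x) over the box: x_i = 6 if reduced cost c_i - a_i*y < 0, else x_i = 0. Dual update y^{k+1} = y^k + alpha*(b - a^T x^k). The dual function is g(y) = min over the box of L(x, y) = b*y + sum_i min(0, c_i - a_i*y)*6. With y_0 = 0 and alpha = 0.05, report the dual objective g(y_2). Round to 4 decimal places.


Dual ascent for LP: min 2*x1 + 10*x2, 3*x1 + 5*x2 = 12, 0 <= x_i <= 6
Step 1: y^k = 0.0, reduced costs: (2.0, 10.0)
  x^k = (0.0, 0.0), subgradient = b - a^T x = 12.0
  y^{k+1} = 0.0 + 0.05*12.0 = 0.6
Step 2: y^k = 0.6, reduced costs: (0.2, 7.0)
  x^k = (0.0, 0.0), subgradient = b - a^T x = 12.0
  y^{k+1} = 0.6 + 0.05*12.0 = 1.2
Dual objective at y_2 = 1.2: reduced costs (-1.6, 4.0), box minimizer x = (6.0, 0.0)
g(y_2) = b*y + (c1 - a1*y)*x1 + (c2 - a2*y)*x2 = 12*1.2 + (-1.6)*6.0 + 4.0*0.0 = 14.4 - 9.6 + 0.0 = 4.8


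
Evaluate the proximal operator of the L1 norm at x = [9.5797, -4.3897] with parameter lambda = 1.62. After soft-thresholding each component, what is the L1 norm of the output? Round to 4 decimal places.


Soft-thresholding with lambda = 1.62:
prox(9.5797) = sign(9.5797)*max(|9.5797| - 1.62, 0) = 7.9597
prox(-4.3897) = sign(-4.3897)*max(|-4.3897| - 1.62, 0) = -2.7697
prox(x) = [7.9597, -2.7697]
||prox(x)||_1 = 7.9597 + 2.7697 = 10.7294


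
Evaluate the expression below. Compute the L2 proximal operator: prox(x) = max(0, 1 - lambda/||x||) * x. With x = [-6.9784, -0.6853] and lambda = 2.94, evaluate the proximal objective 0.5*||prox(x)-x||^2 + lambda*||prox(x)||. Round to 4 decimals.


Step 1: Compute ||x||.
||x|| = 7.012
Step 2: Compute scaling factor.
scale = max(0, 1 - 2.94/7.012) = 0.5807
Step 3: prox(x) = [-4.0525, -0.398]
||prox(x)|| = 4.072
Step 4: Proximal objective.
0.5*||prox-x||^2 = 4.3218
lambda*||prox|| = 11.9717
Total = 16.2934


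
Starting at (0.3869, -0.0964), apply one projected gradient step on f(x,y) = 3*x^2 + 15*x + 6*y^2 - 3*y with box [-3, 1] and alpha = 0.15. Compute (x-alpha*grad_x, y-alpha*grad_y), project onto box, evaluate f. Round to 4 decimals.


Step 1: Compute gradient at (0.3869, -0.0964).
grad_x = 2*3*0.3869 + 15 = 17.3214
grad_y = 2*6*-0.0964 - 3 = -4.1568
Step 2: Gradient step.
x_raw = 0.3869 - 0.15*17.3214 = -2.2113
y_raw = -0.0964 - 0.15*-4.1568 = 0.5271
Step 3: Project onto [-3, 1].
x_proj = clip(-2.2113) = -2.2113
y_proj = clip(0.5271) = 0.5271
Step 4: Evaluate f.
f(-2.2113, 0.5271) = -18.4142


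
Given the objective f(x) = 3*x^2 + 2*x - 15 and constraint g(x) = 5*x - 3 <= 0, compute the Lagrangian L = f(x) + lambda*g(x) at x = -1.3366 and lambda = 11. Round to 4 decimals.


Step 1: Evaluate f(x).
f(-1.3366) = 3*(-1.3366)^2 + 2*(-1.3366) - 15 = -12.3137
Step 2: Evaluate g(x).
g(-1.3366) = 5*-1.3366 - 3 = -9.683
Step 3: Compute Lagrangian.
L = -12.3137 + 11*-9.683 = -118.8267


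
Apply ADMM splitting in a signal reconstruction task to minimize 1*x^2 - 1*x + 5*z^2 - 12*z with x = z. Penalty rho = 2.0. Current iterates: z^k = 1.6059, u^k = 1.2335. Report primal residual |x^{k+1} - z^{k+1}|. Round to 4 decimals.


ADMM iteration with rho = 2.0, z^k = 1.6059, u^k = 1.2335
Step 1: x-update.
Minimize 1*x^2 - 1*x + (2.0/2)*(x - 1.6059 + 1.2335)^2
FOC: (2*1 + 2.0)*x = 1 + 2.0*(1.6059 - 1.2335)
x^{k+1} = 0.4362
Step 2: z-update.
Minimize 5*z^2 - 12*z + (2.0/2)*(0.4362 - z + 1.2335)^2
FOC: (2*5 + 2.0)*z = 12 + 2.0*(0.4362 + 1.2335)
z^{k+1} = 1.2783
Step 3: u-update.
u^{k+1} = 1.2335 + 0.4362 - 1.2783 = 0.3914
Step 4: Primal residual = |0.4362 - 1.2783| = 0.8421


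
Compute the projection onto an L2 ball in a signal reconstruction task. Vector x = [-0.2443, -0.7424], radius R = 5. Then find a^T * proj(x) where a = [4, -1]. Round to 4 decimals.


Step 1: Compute ||x|| (intermediates to 6 decimals).
||x|| = sqrt((-0.2443)^2 + (-0.7424)^2) = 0.781563
Step 2: Project.
Since ||x|| <= R, proj = x (no scaling needed).
proj(x) = [-0.2443, -0.7424]
Step 3: Dot product.
a^T * proj(x) = 4*(-0.2443) - 1*(-0.7424) = -0.2348


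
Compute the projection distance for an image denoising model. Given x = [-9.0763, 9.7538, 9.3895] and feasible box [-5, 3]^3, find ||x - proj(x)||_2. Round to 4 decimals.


Project each component onto [-5, 3].
clip(-9.0763) = -5.0, clip(9.7538) = 3.0, clip(9.3895) = 3.0
Projection = [-5.0, 3.0, 3.0]
Squared diffs: [16.6162, 45.6138, 40.8257]
Distance = sqrt(103.0557) = 10.1516


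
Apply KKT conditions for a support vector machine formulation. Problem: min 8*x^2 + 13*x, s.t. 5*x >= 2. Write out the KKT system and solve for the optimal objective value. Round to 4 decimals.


Step 1: Try lambda = 0 (constraint inactive).
x_unc = -13/(2*8) = -0.8125
Check: 5*-0.8125 = -4.0625 < 2 -- violated!
Step 2: Constraint must be active: 5*x = 2
x* = 2/5 = 0.4
lambda = (2*8*0.4 + 13)/5 = 3.88
Step 3: Compute optimal value.
f(x*) = 8*0.4^2 + 13*0.4 = 6.48


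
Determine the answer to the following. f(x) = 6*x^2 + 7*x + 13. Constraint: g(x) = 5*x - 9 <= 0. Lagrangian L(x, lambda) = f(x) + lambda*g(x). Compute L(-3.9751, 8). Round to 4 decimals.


Step 1: Evaluate f(x).
f(-3.9751) = 6*(-3.9751)^2 + 7*(-3.9751) + 13 = 79.9828
Step 2: Evaluate g(x).
g(-3.9751) = 5*-3.9751 - 9 = -28.8755
Step 3: Compute Lagrangian.
L = 79.9828 + 8*-28.8755 = -151.0212


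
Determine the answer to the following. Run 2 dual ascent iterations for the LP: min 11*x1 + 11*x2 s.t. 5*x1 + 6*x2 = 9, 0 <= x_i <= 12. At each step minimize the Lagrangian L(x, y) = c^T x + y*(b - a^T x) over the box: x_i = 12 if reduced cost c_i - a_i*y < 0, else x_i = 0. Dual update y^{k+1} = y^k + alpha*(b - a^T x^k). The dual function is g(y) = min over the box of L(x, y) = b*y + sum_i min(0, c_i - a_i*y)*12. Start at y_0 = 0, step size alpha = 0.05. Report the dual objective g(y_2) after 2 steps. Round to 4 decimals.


Dual ascent for LP: min 11*x1 + 11*x2, 5*x1 + 6*x2 = 9, 0 <= x_i <= 12
Step 1: y^k = 0.0, reduced costs: (11.0, 11.0)
  x^k = (0.0, 0.0), subgradient = b - a^T x = 9.0
  y^{k+1} = 0.0 + 0.05*9.0 = 0.45
Step 2: y^k = 0.45, reduced costs: (8.75, 8.3)
  x^k = (0.0, 0.0), subgradient = b - a^T x = 9.0
  y^{k+1} = 0.45 + 0.05*9.0 = 0.9
Dual objective at y_2 = 0.9: reduced costs (6.5, 5.6), box minimizer x = (0.0, 0.0)
g(y_2) = b*y + (c1 - a1*y)*x1 + (c2 - a2*y)*x2 = 9*0.9 + 6.5*0.0 + 5.6*0.0 = 8.1 + 0.0 + 0.0 = 8.1


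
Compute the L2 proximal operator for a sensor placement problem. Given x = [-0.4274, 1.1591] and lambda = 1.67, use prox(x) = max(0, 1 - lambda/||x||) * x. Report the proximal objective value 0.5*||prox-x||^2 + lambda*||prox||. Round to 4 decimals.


Step 1: Compute ||x||.
||x|| = 1.2354
Step 2: Compute scaling factor.
scale = max(0, 1 - 1.67/1.2354) = 0.0
Step 3: prox(x) = [-0.0, 0.0]
||prox(x)|| = 0.0
Step 4: Proximal objective.
0.5*||prox-x||^2 = 0.7631
lambda*||prox|| = 0.0
Total = 0.7631


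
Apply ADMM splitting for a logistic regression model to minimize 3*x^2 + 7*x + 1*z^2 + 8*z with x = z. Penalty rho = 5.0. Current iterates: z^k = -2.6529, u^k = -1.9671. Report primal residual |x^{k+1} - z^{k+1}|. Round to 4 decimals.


ADMM iteration with rho = 5.0, z^k = -2.6529, u^k = -1.9671
Step 1: x-update.
Minimize 3*x^2 + 7*x + (5.0/2)*(x + 2.6529 - 1.9671)^2
FOC: (2*3 + 5.0)*x = -7 + 5.0*(-2.6529 + 1.9671)
x^{k+1} = -0.9481
Step 2: z-update.
Minimize 1*z^2 + 8*z + (5.0/2)*(-0.9481 - z - 1.9671)^2
FOC: (2*1 + 5.0)*z = -8 + 5.0*(-0.9481 - 1.9671)
z^{k+1} = -3.2251
Step 3: u-update.
u^{k+1} = -1.9671 - 0.9481 + 3.2251 = 0.3099
Step 4: Primal residual = |-0.9481 + 3.2251| = 2.277


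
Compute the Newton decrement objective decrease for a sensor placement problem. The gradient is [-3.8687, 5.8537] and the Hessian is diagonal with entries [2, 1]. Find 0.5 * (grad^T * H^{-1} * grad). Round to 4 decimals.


Step 1: H is diagonal, so H^(-1) * g = [-1.9344, 5.8537].
Step 2: g^T H^(-1) g = sum_i g_i^2 / H_ii
  = (-3.8687)^2/2 + (5.8537)^2/1
  = 7.4834 + 34.2658 = 41.7492
Step 3: Objective decrease = 0.5 * g^T H^(-1) g = 20.8746


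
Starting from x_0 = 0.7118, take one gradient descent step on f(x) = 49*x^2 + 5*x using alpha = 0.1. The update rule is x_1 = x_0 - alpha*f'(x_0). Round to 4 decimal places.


We compute the gradient at x_0 and apply the update.
f'(x) = 98*x + 5
f'(0.7118) = 98*0.7118 + 5 = 74.7564
x_1 = 0.7118 - 0.1*74.7564 = -6.7638


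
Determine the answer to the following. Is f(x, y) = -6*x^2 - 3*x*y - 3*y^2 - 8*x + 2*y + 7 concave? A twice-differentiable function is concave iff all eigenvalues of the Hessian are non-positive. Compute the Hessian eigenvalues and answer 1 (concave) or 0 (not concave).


The Hessian of f(x,y) = -6*x^2 - 3*x*y - 3*y^2 - 8*x + 2*y + 7 is:
H = [[-12, -3], [-3, -6]]
Trace = -12 - 6 = -18
Determinant = -12*-6 - (-3)^2 = 63
Discriminant = (-18)^2 - 4*63 = 72.0
Eigenvalues: lambda_1 = -13.2426, lambda_2 = -4.7574
The function is concave.

1


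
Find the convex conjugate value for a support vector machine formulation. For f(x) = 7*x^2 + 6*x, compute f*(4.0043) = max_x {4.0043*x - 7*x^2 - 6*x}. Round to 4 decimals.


f*(y) = sup_x {y*x - a*x^2 - b*x} = sup_x {(y-b)*x - a*x^2}
FOC: (y - b) - 2a*x = 0 => x* = (y - b)/(2a)
x* = (4.0043 - 6)/(2*7) = -0.1426
f*(4.0043) = (y-b)^2/(4a) = (4.0043 - 6)^2/(4*7)
= 3.9828/28 = 0.1422


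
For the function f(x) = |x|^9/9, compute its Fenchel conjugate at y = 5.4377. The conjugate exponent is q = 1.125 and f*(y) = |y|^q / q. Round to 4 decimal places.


The conjugate exponent q satisfies 1/p + 1/q = 1.
p = 9, so q = 9/(9 - 1) = 1.125
|y|^q = 5.4377^1.125 = 6.7196
f*(5.4377) = 6.7196 / 1.125 = 5.973


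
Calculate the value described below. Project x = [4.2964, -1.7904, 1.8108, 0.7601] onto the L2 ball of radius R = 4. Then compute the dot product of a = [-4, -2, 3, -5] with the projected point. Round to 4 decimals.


Step 1: Compute ||x|| (intermediates to 6 decimals).
||x|| = sqrt(4.2964^2 + (-1.7904)^2 + 1.8108^2 + 0.7601^2) = 5.051864
Step 2: Project.
Since ||x|| > R, scale = R/||x|| = 4/5.051864 = 0.791787, proj(x) = scale * x
proj(x) = [3.401834, -1.417615, 1.433768, 0.601837]
Step 3: Dot product.
a^T * proj(x) = -4*3.401834 - 2*(-1.417615) + 3*1.433768 - 5*0.601837 = -9.48


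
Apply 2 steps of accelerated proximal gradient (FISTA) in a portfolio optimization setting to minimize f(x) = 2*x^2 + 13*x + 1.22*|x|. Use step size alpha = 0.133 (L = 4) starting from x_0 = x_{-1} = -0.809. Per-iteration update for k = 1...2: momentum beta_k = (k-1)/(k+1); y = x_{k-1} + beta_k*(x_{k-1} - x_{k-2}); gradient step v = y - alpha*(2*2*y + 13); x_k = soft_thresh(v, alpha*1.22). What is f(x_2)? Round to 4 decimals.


FISTA on f(x) = 2*x^2 + 13*x + 1.22*|x|
L = 4, alpha = 0.133
Iteration 1: beta = 0.0, y = -0.809 + 0.0*(-0.809 + 0.809) = -0.809
  grad(y) = 9.764, v = y - alpha*grad = -2.1076
  prox(v) = soft_thresh(-2.1076, 0.1623) = -1.9454
Iteration 2: beta = 0.3333, y = -1.9454 + 0.3333*(-1.9454 + 0.809) = -2.3241
  grad(y) = 3.7035, v = y - alpha*grad = -2.8167
  prox(v) = soft_thresh(-2.8167, 0.1623) = -2.6544
f(x_2) = 2*(-2.6544)^2 + 13*(-2.6544) + 1.22*|-2.6544| = -17.1772


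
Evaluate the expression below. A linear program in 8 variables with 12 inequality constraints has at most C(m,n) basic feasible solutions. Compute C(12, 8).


Each vertex corresponds to some choice of n active constraints out of m, so the number of vertices is at most C(m, n) = m! / (n!(m-n)!).
m = 12, n = 8
Numerator: 12 * 11 * 10 * 9 * 8 * 7 * 6 * 5
Denominator: 8! = 40320
C(12, 8) = 495


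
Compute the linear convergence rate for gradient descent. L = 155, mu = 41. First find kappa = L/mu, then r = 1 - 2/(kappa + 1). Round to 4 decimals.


Step 1: Compute the condition number.
kappa = L/mu = 155/41 = 3.7805
Step 2: Compute the convergence rate.
r = 1 - 2/(kappa + 1) = 1 - 2*mu/(L + mu) = (L - mu)/(L + mu) = 114/196 = 0.5816
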